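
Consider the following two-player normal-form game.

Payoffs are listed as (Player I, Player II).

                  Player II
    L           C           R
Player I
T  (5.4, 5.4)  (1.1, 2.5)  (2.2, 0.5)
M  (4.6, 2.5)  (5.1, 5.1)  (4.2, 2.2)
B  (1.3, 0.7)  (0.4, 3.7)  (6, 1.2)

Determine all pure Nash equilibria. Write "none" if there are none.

(T, L); (M, C)

(T, L): Player I gets 5.4, best alternative 4.6; Player II gets 5.4, best alternative 2.5. No profitable deviation — NE.
(T, C): Player I can switch to M (1.1 → 5.1). Not NE.
(T, R): Player I can switch to M (2.2 → 4.2). Not NE.
(M, L): Player I can switch to T (4.6 → 5.4). Not NE.
(M, C): Player I gets 5.1, best alternative 1.1; Player II gets 5.1, best alternative 2.5. No profitable deviation — NE.
(M, R): Player I can switch to B (4.2 → 6). Not NE.
(B, L): Player I can switch to T (1.3 → 5.4). Not NE.
(B, C): Player I can switch to T (0.4 → 1.1). Not NE.
(B, R): Player II can switch to C (1.2 → 3.7). Not NE.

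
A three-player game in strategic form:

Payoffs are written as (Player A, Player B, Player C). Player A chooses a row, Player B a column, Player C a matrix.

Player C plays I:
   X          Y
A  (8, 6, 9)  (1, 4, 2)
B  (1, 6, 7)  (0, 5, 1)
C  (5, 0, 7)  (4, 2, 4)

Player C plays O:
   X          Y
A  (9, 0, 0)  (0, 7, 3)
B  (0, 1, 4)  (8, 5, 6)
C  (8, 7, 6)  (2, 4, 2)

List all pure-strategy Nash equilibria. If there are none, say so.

Player A against (X, I): payoffs 8, 1, 5 → best response A.
Player A against (X, O): payoffs 9, 0, 8 → best response A.
Player A against (Y, I): payoffs 1, 0, 4 → best response C.
Player A against (Y, O): payoffs 0, 8, 2 → best response B.
Player B against (A, I): payoffs 6, 4 → best response X.
Player B against (A, O): payoffs 0, 7 → best response Y.
Player B against (B, I): payoffs 6, 5 → best response X.
Player B against (B, O): payoffs 1, 5 → best response Y.
Player B against (C, I): payoffs 0, 2 → best response Y.
Player B against (C, O): payoffs 7, 4 → best response X.
Player C against (A, X): payoffs 9, 0 → best response I.
Player C against (A, Y): payoffs 2, 3 → best response O.
Player C against (B, X): payoffs 7, 4 → best response I.
Player C against (B, Y): payoffs 1, 6 → best response O.
Player C against (C, X): payoffs 7, 6 → best response I.
Player C against (C, Y): payoffs 4, 2 → best response I.
Mutual best responses: (A, X, I); (B, Y, O); (C, Y, I).

The pure Nash equilibria are (A, X, I), (B, Y, O), (C, Y, I).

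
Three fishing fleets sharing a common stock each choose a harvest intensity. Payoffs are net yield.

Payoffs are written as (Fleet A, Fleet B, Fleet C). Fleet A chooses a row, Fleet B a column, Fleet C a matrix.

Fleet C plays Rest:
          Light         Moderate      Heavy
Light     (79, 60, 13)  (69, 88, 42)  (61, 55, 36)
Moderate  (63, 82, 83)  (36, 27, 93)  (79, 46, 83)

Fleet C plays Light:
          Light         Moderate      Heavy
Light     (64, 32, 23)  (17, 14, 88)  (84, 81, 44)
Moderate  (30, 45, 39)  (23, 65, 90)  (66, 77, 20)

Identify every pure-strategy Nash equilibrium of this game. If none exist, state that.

Fleet A against (Light, Rest): payoffs 79, 63 → best response Light.
Fleet A against (Light, Light): payoffs 64, 30 → best response Light.
Fleet A against (Moderate, Rest): payoffs 69, 36 → best response Light.
Fleet A against (Moderate, Light): payoffs 17, 23 → best response Moderate.
Fleet A against (Heavy, Rest): payoffs 61, 79 → best response Moderate.
Fleet A against (Heavy, Light): payoffs 84, 66 → best response Light.
Fleet B against (Light, Rest): payoffs 60, 88, 55 → best response Moderate.
Fleet B against (Light, Light): payoffs 32, 14, 81 → best response Heavy.
Fleet B against (Moderate, Rest): payoffs 82, 27, 46 → best response Light.
Fleet B against (Moderate, Light): payoffs 45, 65, 77 → best response Heavy.
Fleet C against (Light, Light): payoffs 13, 23 → best response Light.
Fleet C against (Light, Moderate): payoffs 42, 88 → best response Light.
Fleet C against (Light, Heavy): payoffs 36, 44 → best response Light.
Fleet C against (Moderate, Light): payoffs 83, 39 → best response Rest.
Fleet C against (Moderate, Moderate): payoffs 93, 90 → best response Rest.
Fleet C against (Moderate, Heavy): payoffs 83, 20 → best response Rest.
Mutual best responses: (Light, Heavy, Light).

The unique pure-strategy Nash equilibrium is (Light, Heavy, Light).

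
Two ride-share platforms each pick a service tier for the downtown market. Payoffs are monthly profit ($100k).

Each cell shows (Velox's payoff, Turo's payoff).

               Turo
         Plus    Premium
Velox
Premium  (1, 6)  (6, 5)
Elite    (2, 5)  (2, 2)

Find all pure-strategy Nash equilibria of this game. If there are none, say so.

For each strategy profile, look for a profitable unilateral deviation.
(Premium, Plus): Velox can switch to Elite (1 → 2). Not NE.
(Premium, Premium): Turo can switch to Plus (5 → 6). Not NE.
(Elite, Plus): Velox gets 2, best alternative 1; Turo gets 5, best alternative 2. No profitable deviation — NE.
(Elite, Premium): Velox can switch to Premium (2 → 6). Not NE.

Pure NE: (Elite, Plus)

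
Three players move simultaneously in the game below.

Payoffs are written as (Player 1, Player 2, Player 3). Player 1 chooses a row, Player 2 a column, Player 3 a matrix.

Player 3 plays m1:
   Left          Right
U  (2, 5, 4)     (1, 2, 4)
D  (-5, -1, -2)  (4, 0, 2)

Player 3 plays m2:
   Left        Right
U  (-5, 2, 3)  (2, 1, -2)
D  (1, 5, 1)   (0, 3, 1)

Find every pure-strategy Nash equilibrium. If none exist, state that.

(U, Left, m1): Player 1 gets 2, best alternative -5; Player 2 gets 5, best alternative 2; Player 3 gets 4, best alternative 3. No profitable deviation — NE.
(U, Left, m2): Player 1 can switch to D (-5 → 1). Not NE.
(U, Right, m1): Player 1 can switch to D (1 → 4). Not NE.
(U, Right, m2): Player 2 can switch to Left (1 → 2). Not NE.
(D, Left, m1): Player 1 can switch to U (-5 → 2). Not NE.
(D, Left, m2): Player 1 gets 1, best alternative -5; Player 2 gets 5, best alternative 3; Player 3 gets 1, best alternative -2. No profitable deviation — NE.
(D, Right, m1): Player 1 gets 4, best alternative 1; Player 2 gets 0, best alternative -1; Player 3 gets 2, best alternative 1. No profitable deviation — NE.
(D, Right, m2): Player 1 can switch to U (0 → 2). Not NE.

(U, Left, m1); (D, Left, m2); (D, Right, m1)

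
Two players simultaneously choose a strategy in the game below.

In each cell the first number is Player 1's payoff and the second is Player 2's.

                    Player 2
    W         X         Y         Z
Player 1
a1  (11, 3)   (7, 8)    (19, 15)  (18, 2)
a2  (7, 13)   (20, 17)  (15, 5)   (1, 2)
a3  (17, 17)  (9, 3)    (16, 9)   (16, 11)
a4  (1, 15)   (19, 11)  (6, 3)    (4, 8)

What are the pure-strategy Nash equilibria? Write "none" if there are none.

Player 1 against W: payoffs 11, 7, 17, 1 → best response a3.
Player 1 against X: payoffs 7, 20, 9, 19 → best response a2.
Player 1 against Y: payoffs 19, 15, 16, 6 → best response a1.
Player 1 against Z: payoffs 18, 1, 16, 4 → best response a1.
Player 2 against a1: payoffs 3, 8, 15, 2 → best response Y.
Player 2 against a2: payoffs 13, 17, 5, 2 → best response X.
Player 2 against a3: payoffs 17, 3, 9, 11 → best response W.
Player 2 against a4: payoffs 15, 11, 3, 8 → best response W.
Mutual best responses: (a1, Y); (a2, X); (a3, W).

(a1, Y); (a2, X); (a3, W)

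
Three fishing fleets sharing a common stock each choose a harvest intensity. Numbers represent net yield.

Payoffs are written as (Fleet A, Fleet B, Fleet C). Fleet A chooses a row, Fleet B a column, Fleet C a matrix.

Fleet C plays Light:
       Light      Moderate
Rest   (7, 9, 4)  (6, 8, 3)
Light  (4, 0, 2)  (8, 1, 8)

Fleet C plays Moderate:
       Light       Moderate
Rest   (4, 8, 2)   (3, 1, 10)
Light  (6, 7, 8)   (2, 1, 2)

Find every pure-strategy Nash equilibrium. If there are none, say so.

The pure Nash equilibria are (Rest, Light, Light), (Light, Light, Moderate), (Light, Moderate, Light).

Fleet A against (Light, Light): payoffs 7, 4 → best response Rest.
Fleet A against (Light, Moderate): payoffs 4, 6 → best response Light.
Fleet A against (Moderate, Light): payoffs 6, 8 → best response Light.
Fleet A against (Moderate, Moderate): payoffs 3, 2 → best response Rest.
Fleet B against (Rest, Light): payoffs 9, 8 → best response Light.
Fleet B against (Rest, Moderate): payoffs 8, 1 → best response Light.
Fleet B against (Light, Light): payoffs 0, 1 → best response Moderate.
Fleet B against (Light, Moderate): payoffs 7, 1 → best response Light.
Fleet C against (Rest, Light): payoffs 4, 2 → best response Light.
Fleet C against (Rest, Moderate): payoffs 3, 10 → best response Moderate.
Fleet C against (Light, Light): payoffs 2, 8 → best response Moderate.
Fleet C against (Light, Moderate): payoffs 8, 2 → best response Light.
Mutual best responses: (Rest, Light, Light); (Light, Light, Moderate); (Light, Moderate, Light).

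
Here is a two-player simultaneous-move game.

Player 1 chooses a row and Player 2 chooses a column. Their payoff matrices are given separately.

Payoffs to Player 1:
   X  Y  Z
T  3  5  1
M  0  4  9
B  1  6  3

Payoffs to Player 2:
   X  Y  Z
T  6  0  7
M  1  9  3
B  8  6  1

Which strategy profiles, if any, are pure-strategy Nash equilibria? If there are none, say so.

Player 1 against X: payoffs 3, 0, 1 → best response T.
Player 1 against Y: payoffs 5, 4, 6 → best response B.
Player 1 against Z: payoffs 1, 9, 3 → best response M.
Player 2 against T: payoffs 6, 0, 7 → best response Z.
Player 2 against M: payoffs 1, 9, 3 → best response Y.
Player 2 against B: payoffs 8, 6, 1 → best response X.
No profile is a mutual best response for all players.

No pure-strategy Nash equilibrium.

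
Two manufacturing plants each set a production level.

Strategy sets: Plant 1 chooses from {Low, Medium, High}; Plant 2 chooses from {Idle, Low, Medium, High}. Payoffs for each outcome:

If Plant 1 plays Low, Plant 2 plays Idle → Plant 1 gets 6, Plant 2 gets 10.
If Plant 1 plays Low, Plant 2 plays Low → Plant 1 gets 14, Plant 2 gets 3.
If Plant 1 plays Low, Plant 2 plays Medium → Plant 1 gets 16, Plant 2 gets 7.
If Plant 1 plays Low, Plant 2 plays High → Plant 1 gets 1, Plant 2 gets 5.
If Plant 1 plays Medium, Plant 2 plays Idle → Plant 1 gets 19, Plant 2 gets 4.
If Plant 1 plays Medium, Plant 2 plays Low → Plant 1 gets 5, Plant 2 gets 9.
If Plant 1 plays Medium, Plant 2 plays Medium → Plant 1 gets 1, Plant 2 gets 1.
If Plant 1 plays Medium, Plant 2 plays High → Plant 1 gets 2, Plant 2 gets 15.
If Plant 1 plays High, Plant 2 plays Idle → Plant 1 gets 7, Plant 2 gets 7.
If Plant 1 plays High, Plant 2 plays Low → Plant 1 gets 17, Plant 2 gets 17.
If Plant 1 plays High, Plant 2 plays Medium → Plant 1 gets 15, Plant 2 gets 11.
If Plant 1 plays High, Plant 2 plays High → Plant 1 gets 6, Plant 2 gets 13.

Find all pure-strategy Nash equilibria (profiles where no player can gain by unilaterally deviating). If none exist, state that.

The unique pure-strategy Nash equilibrium is (High, Low).

Plant 1 against Idle: payoffs 6, 19, 7 → best response Medium.
Plant 1 against Low: payoffs 14, 5, 17 → best response High.
Plant 1 against Medium: payoffs 16, 1, 15 → best response Low.
Plant 1 against High: payoffs 1, 2, 6 → best response High.
Plant 2 against Low: payoffs 10, 3, 7, 5 → best response Idle.
Plant 2 against Medium: payoffs 4, 9, 1, 15 → best response High.
Plant 2 against High: payoffs 7, 17, 11, 13 → best response Low.
Mutual best responses: (High, Low).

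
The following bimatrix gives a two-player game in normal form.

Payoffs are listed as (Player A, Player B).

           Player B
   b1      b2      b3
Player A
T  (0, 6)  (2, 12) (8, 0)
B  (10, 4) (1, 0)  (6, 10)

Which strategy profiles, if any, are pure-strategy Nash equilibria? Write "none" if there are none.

Mark each player's best response to every combination of opponents' strategies; a profile where every player is best-responding is a pure Nash equilibrium.
Player A against b1: payoffs 0, 10 → best response B.
Player A against b2: payoffs 2, 1 → best response T.
Player A against b3: payoffs 8, 6 → best response T.
Player B against T: payoffs 6, 12, 0 → best response b2.
Player B against B: payoffs 4, 0, 10 → best response b3.
Mutual best responses: (T, b2).

(T, b2)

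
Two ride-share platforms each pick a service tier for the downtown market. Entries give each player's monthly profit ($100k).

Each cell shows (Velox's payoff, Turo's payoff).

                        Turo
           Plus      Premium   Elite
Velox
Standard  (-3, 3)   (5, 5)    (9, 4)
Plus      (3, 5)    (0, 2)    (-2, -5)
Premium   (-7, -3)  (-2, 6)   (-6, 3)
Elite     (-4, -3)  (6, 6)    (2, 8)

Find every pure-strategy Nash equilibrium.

(Plus, Plus)

Velox against Plus: payoffs -3, 3, -7, -4 → best response Plus.
Velox against Premium: payoffs 5, 0, -2, 6 → best response Elite.
Velox against Elite: payoffs 9, -2, -6, 2 → best response Standard.
Turo against Standard: payoffs 3, 5, 4 → best response Premium.
Turo against Plus: payoffs 5, 2, -5 → best response Plus.
Turo against Premium: payoffs -3, 6, 3 → best response Premium.
Turo against Elite: payoffs -3, 6, 8 → best response Elite.
Mutual best responses: (Plus, Plus).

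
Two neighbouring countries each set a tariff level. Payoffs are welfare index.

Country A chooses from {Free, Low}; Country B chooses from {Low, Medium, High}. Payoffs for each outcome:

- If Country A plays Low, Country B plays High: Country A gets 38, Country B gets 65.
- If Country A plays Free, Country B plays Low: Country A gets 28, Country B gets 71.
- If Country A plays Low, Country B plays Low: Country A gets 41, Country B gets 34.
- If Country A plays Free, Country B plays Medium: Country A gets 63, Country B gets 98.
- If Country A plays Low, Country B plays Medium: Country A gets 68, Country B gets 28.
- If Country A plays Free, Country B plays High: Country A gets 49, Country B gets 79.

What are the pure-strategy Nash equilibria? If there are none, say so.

There is no pure-strategy Nash equilibrium.

For each strategy profile, look for a profitable unilateral deviation.
(Free, Low): Country A can switch to Low (28 → 41). Not NE.
(Free, Medium): Country A can switch to Low (63 → 68). Not NE.
(Free, High): Country B can switch to Medium (79 → 98). Not NE.
(Low, Low): Country B can switch to High (34 → 65). Not NE.
(Low, Medium): Country B can switch to Low (28 → 34). Not NE.
(Low, High): Country A can switch to Free (38 → 49). Not NE.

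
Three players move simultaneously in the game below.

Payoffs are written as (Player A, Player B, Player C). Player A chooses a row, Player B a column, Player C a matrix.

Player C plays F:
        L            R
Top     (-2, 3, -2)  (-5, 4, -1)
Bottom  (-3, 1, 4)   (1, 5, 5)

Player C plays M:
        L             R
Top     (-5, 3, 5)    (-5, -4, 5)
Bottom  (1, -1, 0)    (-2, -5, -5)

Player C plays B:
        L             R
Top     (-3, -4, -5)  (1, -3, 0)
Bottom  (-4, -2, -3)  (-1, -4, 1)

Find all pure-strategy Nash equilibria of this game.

(Top, L, F): Player B can switch to R (3 → 4). Not NE.
(Top, L, M): Player A can switch to Bottom (-5 → 1). Not NE.
(Top, L, B): Player B can switch to R (-4 → -3). Not NE.
(Top, R, F): Player A can switch to Bottom (-5 → 1). Not NE.
(Top, R, M): Player A can switch to Bottom (-5 → -2). Not NE.
(Top, R, B): Player C can switch to M (0 → 5). Not NE.
(Bottom, L, F): Player A can switch to Top (-3 → -2). Not NE.
(Bottom, L, M): Player C can switch to F (0 → 4). Not NE.
(Bottom, R, F): Player A gets 1, best alternative -5; Player B gets 5, best alternative 1; Player C gets 5, best alternative 1. No profitable deviation — NE.
(The remaining 3 profiles each have a profitable deviation by the same check.)

(Bottom, R, F)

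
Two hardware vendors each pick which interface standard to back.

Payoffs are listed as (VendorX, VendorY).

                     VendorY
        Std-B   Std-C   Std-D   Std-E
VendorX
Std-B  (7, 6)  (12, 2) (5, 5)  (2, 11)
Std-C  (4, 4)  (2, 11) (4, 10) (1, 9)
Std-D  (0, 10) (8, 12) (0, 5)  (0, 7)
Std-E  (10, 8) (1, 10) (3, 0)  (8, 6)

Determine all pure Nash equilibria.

Check each profile: it is a Nash equilibrium iff no player can strictly gain by switching unilaterally.
(Std-B, Std-B): VendorX can switch to Std-E (7 → 10). Not NE.
(Std-B, Std-C): VendorY can switch to Std-B (2 → 6). Not NE.
(Std-B, Std-D): VendorY can switch to Std-B (5 → 6). Not NE.
(Std-B, Std-E): VendorX can switch to Std-E (2 → 8). Not NE.
(Std-C, Std-B): VendorX can switch to Std-B (4 → 7). Not NE.
(Std-C, Std-C): VendorX can switch to Std-B (2 → 12). Not NE.
(The remaining 10 profiles each have a profitable deviation by the same check.)

No pure-strategy Nash equilibrium.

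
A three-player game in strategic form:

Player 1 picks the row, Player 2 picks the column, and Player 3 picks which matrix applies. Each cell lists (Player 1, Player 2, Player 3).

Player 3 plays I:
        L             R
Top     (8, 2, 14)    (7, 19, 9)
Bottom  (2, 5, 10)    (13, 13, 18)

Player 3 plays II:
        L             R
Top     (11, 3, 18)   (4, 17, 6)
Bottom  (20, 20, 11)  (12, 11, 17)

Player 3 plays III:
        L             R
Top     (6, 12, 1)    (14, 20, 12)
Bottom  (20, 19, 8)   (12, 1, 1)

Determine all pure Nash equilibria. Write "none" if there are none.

(Top, L, I): Player 2 can switch to R (2 → 19). Not NE.
(Top, L, II): Player 1 can switch to Bottom (11 → 20). Not NE.
(Top, L, III): Player 1 can switch to Bottom (6 → 20). Not NE.
(Top, R, I): Player 1 can switch to Bottom (7 → 13). Not NE.
(Top, R, II): Player 1 can switch to Bottom (4 → 12). Not NE.
(Top, R, III): Player 1 gets 14, best alternative 12; Player 2 gets 20, best alternative 12; Player 3 gets 12, best alternative 9. No profitable deviation — NE.
(Bottom, L, I): Player 1 can switch to Top (2 → 8). Not NE.
(Bottom, L, II): Player 1 gets 20, best alternative 11; Player 2 gets 20, best alternative 11; Player 3 gets 11, best alternative 10. No profitable deviation — NE.
(Bottom, L, III): Player 3 can switch to I (8 → 10). Not NE.
(Bottom, R, I): Player 1 gets 13, best alternative 7; Player 2 gets 13, best alternative 5; Player 3 gets 18, best alternative 17. No profitable deviation — NE.
(Bottom, R, II): Player 2 can switch to L (11 → 20). Not NE.
(The remaining 1 profile has a profitable deviation by the same check.)

(Top, R, III); (Bottom, L, II); (Bottom, R, I)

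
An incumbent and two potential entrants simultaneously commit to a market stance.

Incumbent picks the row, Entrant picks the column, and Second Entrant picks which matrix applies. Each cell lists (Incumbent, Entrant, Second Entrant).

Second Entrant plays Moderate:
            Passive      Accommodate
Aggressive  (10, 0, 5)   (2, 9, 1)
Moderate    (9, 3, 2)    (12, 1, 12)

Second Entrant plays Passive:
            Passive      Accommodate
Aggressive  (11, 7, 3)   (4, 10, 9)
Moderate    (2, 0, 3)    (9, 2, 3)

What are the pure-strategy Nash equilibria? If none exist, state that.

(Aggressive, Passive, Moderate): Entrant can switch to Accommodate (0 → 9). Not NE.
(Aggressive, Passive, Passive): Entrant can switch to Accommodate (7 → 10). Not NE.
(Aggressive, Accommodate, Moderate): Incumbent can switch to Moderate (2 → 12). Not NE.
(Aggressive, Accommodate, Passive): Incumbent can switch to Moderate (4 → 9). Not NE.
(Moderate, Passive, Moderate): Incumbent can switch to Aggressive (9 → 10). Not NE.
(Moderate, Passive, Passive): Incumbent can switch to Aggressive (2 → 11). Not NE.
(Moderate, Accommodate, Moderate): Entrant can switch to Passive (1 → 3). Not NE.
(Moderate, Accommodate, Passive): Second Entrant can switch to Moderate (3 → 12). Not NE.

none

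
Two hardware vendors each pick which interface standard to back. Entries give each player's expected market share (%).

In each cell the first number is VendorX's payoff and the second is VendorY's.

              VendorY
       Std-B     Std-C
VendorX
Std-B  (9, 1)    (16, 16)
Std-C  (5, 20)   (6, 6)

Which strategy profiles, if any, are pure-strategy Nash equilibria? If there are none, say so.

Pure NE: (Std-B, Std-C)

For each player, find the best response to each opponent profile; mutual best responses are the pure NE.
VendorX against Std-B: payoffs 9, 5 → best response Std-B.
VendorX against Std-C: payoffs 16, 6 → best response Std-B.
VendorY against Std-B: payoffs 1, 16 → best response Std-C.
VendorY against Std-C: payoffs 20, 6 → best response Std-B.
Mutual best responses: (Std-B, Std-C).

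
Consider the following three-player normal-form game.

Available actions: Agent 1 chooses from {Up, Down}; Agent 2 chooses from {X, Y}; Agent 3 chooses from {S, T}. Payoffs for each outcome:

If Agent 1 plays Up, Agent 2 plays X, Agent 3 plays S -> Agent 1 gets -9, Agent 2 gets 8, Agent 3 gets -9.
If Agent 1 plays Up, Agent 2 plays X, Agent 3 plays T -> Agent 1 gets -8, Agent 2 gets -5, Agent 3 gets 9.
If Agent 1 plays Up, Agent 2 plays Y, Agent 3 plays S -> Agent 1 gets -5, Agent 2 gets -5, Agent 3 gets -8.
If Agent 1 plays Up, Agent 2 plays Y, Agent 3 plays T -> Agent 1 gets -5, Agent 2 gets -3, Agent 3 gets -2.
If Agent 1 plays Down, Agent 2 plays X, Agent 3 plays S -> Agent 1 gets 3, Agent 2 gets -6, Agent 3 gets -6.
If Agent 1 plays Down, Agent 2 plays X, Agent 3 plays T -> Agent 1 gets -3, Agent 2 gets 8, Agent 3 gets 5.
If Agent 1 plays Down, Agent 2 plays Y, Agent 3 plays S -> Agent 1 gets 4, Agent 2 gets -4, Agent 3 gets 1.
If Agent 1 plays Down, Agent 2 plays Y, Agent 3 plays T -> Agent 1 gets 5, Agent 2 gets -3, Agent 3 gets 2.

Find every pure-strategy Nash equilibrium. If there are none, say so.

The unique pure-strategy Nash equilibrium is (Down, X, T).

(Up, X, S): Agent 1 can switch to Down (-9 → 3). Not NE.
(Up, X, T): Agent 1 can switch to Down (-8 → -3). Not NE.
(Up, Y, S): Agent 1 can switch to Down (-5 → 4). Not NE.
(Up, Y, T): Agent 1 can switch to Down (-5 → 5). Not NE.
(Down, X, S): Agent 2 can switch to Y (-6 → -4). Not NE.
(Down, X, T): Agent 1 gets -3, best alternative -8; Agent 2 gets 8, best alternative -3; Agent 3 gets 5, best alternative -6. No profitable deviation — NE.
(Down, Y, S): Agent 3 can switch to T (1 → 2). Not NE.
(Down, Y, T): Agent 2 can switch to X (-3 → 8). Not NE.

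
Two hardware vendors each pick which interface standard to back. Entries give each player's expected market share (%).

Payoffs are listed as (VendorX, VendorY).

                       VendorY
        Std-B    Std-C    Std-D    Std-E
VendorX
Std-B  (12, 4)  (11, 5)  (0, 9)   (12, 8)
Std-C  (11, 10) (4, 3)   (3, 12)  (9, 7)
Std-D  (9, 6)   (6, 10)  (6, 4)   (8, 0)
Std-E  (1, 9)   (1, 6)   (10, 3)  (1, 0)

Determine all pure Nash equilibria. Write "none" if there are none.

VendorX against Std-B: payoffs 12, 11, 9, 1 → best response Std-B.
VendorX against Std-C: payoffs 11, 4, 6, 1 → best response Std-B.
VendorX against Std-D: payoffs 0, 3, 6, 10 → best response Std-E.
VendorX against Std-E: payoffs 12, 9, 8, 1 → best response Std-B.
VendorY against Std-B: payoffs 4, 5, 9, 8 → best response Std-D.
VendorY against Std-C: payoffs 10, 3, 12, 7 → best response Std-D.
VendorY against Std-D: payoffs 6, 10, 4, 0 → best response Std-C.
VendorY against Std-E: payoffs 9, 6, 3, 0 → best response Std-B.
No profile is a mutual best response for all players.

none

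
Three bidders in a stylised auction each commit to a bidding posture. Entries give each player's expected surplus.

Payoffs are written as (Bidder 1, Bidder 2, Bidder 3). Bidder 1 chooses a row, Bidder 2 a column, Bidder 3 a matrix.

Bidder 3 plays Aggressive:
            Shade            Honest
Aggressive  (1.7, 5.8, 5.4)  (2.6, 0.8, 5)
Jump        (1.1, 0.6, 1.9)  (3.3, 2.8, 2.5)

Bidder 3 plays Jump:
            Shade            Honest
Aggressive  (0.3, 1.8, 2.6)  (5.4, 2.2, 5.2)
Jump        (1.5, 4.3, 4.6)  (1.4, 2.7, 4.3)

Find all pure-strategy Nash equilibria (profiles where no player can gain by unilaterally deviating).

Pure-strategy Nash equilibria: (Aggressive, Shade, Aggressive) and (Aggressive, Honest, Jump) and (Jump, Shade, Jump)

Bidder 1 against (Shade, Aggressive): payoffs 1.7, 1.1 → best response Aggressive.
Bidder 1 against (Shade, Jump): payoffs 0.3, 1.5 → best response Jump.
Bidder 1 against (Honest, Aggressive): payoffs 2.6, 3.3 → best response Jump.
Bidder 1 against (Honest, Jump): payoffs 5.4, 1.4 → best response Aggressive.
Bidder 2 against (Aggressive, Aggressive): payoffs 5.8, 0.8 → best response Shade.
Bidder 2 against (Aggressive, Jump): payoffs 1.8, 2.2 → best response Honest.
Bidder 2 against (Jump, Aggressive): payoffs 0.6, 2.8 → best response Honest.
Bidder 2 against (Jump, Jump): payoffs 4.3, 2.7 → best response Shade.
Bidder 3 against (Aggressive, Shade): payoffs 5.4, 2.6 → best response Aggressive.
Bidder 3 against (Aggressive, Honest): payoffs 5, 5.2 → best response Jump.
Bidder 3 against (Jump, Shade): payoffs 1.9, 4.6 → best response Jump.
Bidder 3 against (Jump, Honest): payoffs 2.5, 4.3 → best response Jump.
Mutual best responses: (Aggressive, Shade, Aggressive); (Aggressive, Honest, Jump); (Jump, Shade, Jump).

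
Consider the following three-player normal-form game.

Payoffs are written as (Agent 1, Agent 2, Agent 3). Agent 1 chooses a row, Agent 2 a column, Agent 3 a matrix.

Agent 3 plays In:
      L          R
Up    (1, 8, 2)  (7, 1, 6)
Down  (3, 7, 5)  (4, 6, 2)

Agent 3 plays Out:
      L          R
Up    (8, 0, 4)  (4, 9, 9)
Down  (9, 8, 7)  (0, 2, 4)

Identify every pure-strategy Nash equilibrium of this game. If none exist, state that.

Pure-strategy Nash equilibria: (Up, R, Out), (Down, L, Out)

Agent 1 against (L, In): payoffs 1, 3 → best response Down.
Agent 1 against (L, Out): payoffs 8, 9 → best response Down.
Agent 1 against (R, In): payoffs 7, 4 → best response Up.
Agent 1 against (R, Out): payoffs 4, 0 → best response Up.
Agent 2 against (Up, In): payoffs 8, 1 → best response L.
Agent 2 against (Up, Out): payoffs 0, 9 → best response R.
Agent 2 against (Down, In): payoffs 7, 6 → best response L.
Agent 2 against (Down, Out): payoffs 8, 2 → best response L.
Agent 3 against (Up, L): payoffs 2, 4 → best response Out.
Agent 3 against (Up, R): payoffs 6, 9 → best response Out.
Agent 3 against (Down, L): payoffs 5, 7 → best response Out.
Agent 3 against (Down, R): payoffs 2, 4 → best response Out.
Mutual best responses: (Up, R, Out); (Down, L, Out).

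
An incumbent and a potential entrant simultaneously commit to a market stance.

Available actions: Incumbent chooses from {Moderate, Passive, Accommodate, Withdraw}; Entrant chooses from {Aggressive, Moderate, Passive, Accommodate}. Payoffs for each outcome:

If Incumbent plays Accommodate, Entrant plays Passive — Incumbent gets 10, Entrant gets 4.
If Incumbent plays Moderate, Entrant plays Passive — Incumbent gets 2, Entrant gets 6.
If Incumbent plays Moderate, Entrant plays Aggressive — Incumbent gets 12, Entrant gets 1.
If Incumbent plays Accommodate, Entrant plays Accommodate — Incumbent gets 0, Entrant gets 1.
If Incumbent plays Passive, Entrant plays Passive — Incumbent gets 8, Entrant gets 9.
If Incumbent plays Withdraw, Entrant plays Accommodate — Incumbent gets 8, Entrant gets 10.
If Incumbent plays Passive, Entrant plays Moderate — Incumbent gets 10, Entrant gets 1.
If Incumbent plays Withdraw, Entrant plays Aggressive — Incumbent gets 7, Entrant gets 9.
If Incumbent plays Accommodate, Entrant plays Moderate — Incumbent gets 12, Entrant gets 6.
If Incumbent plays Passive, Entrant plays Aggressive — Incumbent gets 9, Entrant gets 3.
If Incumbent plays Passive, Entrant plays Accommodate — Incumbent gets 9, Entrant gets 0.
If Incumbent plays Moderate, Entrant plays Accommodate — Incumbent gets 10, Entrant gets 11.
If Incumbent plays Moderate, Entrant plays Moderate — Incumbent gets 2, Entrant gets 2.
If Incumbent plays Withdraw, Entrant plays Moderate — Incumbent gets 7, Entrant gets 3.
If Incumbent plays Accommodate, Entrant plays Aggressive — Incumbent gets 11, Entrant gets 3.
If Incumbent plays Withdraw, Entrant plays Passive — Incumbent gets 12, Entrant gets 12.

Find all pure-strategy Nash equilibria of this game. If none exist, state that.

Pure-strategy Nash equilibria: (Moderate, Accommodate) and (Accommodate, Moderate) and (Withdraw, Passive)

(Moderate, Aggressive): Entrant can switch to Moderate (1 → 2). Not NE.
(Moderate, Moderate): Incumbent can switch to Passive (2 → 10). Not NE.
(Moderate, Passive): Incumbent can switch to Passive (2 → 8). Not NE.
(Moderate, Accommodate): Incumbent gets 10, best alternative 9; Entrant gets 11, best alternative 6. No profitable deviation — NE.
(Passive, Aggressive): Incumbent can switch to Moderate (9 → 12). Not NE.
(Passive, Moderate): Incumbent can switch to Accommodate (10 → 12). Not NE.
(Passive, Passive): Incumbent can switch to Accommodate (8 → 10). Not NE.
(Passive, Accommodate): Incumbent can switch to Moderate (9 → 10). Not NE.
(Accommodate, Aggressive): Incumbent can switch to Moderate (11 → 12). Not NE.
(Accommodate, Moderate): Incumbent gets 12, best alternative 10; Entrant gets 6, best alternative 4. No profitable deviation — NE.
(Accommodate, Passive): Incumbent can switch to Withdraw (10 → 12). Not NE.
(Accommodate, Accommodate): Incumbent can switch to Moderate (0 → 10). Not NE.
(Withdraw, Aggressive): Incumbent can switch to Moderate (7 → 12). Not NE.
(Withdraw, Moderate): Incumbent can switch to Passive (7 → 10). Not NE.
(Withdraw, Passive): Incumbent gets 12, best alternative 10; Entrant gets 12, best alternative 10. No profitable deviation — NE.
(The remaining 1 profile has a profitable deviation by the same check.)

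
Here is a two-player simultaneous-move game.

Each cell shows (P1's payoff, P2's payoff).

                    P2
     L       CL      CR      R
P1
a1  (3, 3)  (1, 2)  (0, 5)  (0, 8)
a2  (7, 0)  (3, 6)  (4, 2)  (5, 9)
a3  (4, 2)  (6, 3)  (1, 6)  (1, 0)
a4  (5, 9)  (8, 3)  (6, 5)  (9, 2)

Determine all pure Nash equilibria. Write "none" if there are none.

There is no pure-strategy Nash equilibrium.

(a1, L): P1 can switch to a2 (3 → 7). Not NE.
(a1, CL): P1 can switch to a2 (1 → 3). Not NE.
(a1, CR): P1 can switch to a2 (0 → 4). Not NE.
(a1, R): P1 can switch to a2 (0 → 5). Not NE.
(a2, L): P2 can switch to CL (0 → 6). Not NE.
(a2, CL): P1 can switch to a3 (3 → 6). Not NE.
(a2, CR): P1 can switch to a4 (4 → 6). Not NE.
(a2, R): P1 can switch to a4 (5 → 9). Not NE.
(a3, L): P1 can switch to a2 (4 → 7). Not NE.
(a3, CL): P1 can switch to a4 (6 → 8). Not NE.
(a3, CR): P1 can switch to a2 (1 → 4). Not NE.
(a3, R): P1 can switch to a2 (1 → 5). Not NE.
(The remaining 4 profiles each have a profitable deviation by the same check.)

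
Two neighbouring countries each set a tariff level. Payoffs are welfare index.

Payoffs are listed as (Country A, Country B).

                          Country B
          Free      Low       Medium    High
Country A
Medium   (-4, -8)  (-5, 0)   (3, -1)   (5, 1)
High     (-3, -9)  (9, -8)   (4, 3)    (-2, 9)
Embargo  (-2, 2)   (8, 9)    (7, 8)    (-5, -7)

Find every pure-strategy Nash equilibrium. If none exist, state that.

Pure NE: (Medium, High)

Country A against Free: payoffs -4, -3, -2 → best response Embargo.
Country A against Low: payoffs -5, 9, 8 → best response High.
Country A against Medium: payoffs 3, 4, 7 → best response Embargo.
Country A against High: payoffs 5, -2, -5 → best response Medium.
Country B against Medium: payoffs -8, 0, -1, 1 → best response High.
Country B against High: payoffs -9, -8, 3, 9 → best response High.
Country B against Embargo: payoffs 2, 9, 8, -7 → best response Low.
Mutual best responses: (Medium, High).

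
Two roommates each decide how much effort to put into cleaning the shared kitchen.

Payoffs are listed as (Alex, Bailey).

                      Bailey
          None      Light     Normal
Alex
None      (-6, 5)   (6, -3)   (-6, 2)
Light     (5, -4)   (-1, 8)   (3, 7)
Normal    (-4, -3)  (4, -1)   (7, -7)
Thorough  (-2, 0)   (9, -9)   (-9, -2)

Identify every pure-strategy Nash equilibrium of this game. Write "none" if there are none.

(None, None): Alex can switch to Light (-6 → 5). Not NE.
(None, Light): Alex can switch to Thorough (6 → 9). Not NE.
(None, Normal): Alex can switch to Light (-6 → 3). Not NE.
(Light, None): Bailey can switch to Light (-4 → 8). Not NE.
(Light, Light): Alex can switch to None (-1 → 6). Not NE.
(Light, Normal): Alex can switch to Normal (3 → 7). Not NE.
(Normal, None): Alex can switch to Light (-4 → 5). Not NE.
(Normal, Light): Alex can switch to None (4 → 6). Not NE.
(Normal, Normal): Bailey can switch to None (-7 → -3). Not NE.
(Thorough, None): Alex can switch to Light (-2 → 5). Not NE.
(The remaining 2 profiles each have a profitable deviation by the same check.)

This game has no pure Nash equilibrium.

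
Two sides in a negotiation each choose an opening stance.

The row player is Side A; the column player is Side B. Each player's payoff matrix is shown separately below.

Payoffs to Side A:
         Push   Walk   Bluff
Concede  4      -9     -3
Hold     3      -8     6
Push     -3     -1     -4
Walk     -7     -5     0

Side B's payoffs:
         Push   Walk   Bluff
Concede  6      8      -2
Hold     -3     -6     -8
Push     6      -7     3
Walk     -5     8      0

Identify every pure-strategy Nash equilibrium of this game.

(Concede, Push): Side B can switch to Walk (6 → 8). Not NE.
(Concede, Walk): Side A can switch to Hold (-9 → -8). Not NE.
(Concede, Bluff): Side A can switch to Hold (-3 → 6). Not NE.
(Hold, Push): Side A can switch to Concede (3 → 4). Not NE.
(Hold, Walk): Side A can switch to Push (-8 → -1). Not NE.
(Hold, Bluff): Side B can switch to Push (-8 → -3). Not NE.
(Push, Push): Side A can switch to Concede (-3 → 4). Not NE.
(Push, Walk): Side B can switch to Push (-7 → 6). Not NE.
(Push, Bluff): Side A can switch to Concede (-4 → -3). Not NE.
(Walk, Push): Side A can switch to Concede (-7 → 4). Not NE.
(Walk, Walk): Side A can switch to Push (-5 → -1). Not NE.
(Walk, Bluff): Side A can switch to Hold (0 → 6). Not NE.

none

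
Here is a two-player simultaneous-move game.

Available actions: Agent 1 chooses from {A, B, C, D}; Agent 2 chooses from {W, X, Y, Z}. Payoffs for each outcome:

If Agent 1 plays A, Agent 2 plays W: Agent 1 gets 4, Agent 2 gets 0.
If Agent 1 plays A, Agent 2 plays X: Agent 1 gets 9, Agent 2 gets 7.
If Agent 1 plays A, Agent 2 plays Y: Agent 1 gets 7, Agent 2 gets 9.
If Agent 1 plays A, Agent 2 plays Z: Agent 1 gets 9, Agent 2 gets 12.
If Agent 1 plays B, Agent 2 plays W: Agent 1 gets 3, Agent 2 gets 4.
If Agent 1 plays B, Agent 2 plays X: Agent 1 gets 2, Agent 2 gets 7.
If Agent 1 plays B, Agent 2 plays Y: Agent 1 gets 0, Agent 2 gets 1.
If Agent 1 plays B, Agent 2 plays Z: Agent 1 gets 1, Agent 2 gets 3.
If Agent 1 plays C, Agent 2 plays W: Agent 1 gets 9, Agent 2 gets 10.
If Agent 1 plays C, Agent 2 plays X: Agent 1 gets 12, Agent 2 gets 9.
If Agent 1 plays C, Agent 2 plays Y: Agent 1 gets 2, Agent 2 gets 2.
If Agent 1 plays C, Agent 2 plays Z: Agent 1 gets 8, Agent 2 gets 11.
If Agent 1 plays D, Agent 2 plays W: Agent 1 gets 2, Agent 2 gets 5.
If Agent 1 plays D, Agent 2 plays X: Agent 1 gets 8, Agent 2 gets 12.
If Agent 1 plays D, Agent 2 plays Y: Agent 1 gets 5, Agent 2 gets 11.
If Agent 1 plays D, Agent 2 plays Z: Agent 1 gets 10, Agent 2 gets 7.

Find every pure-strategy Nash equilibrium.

none

Mark each player's best response to every combination of opponents' strategies; a profile where every player is best-responding is a pure Nash equilibrium.
Agent 1 against W: payoffs 4, 3, 9, 2 → best response C.
Agent 1 against X: payoffs 9, 2, 12, 8 → best response C.
Agent 1 against Y: payoffs 7, 0, 2, 5 → best response A.
Agent 1 against Z: payoffs 9, 1, 8, 10 → best response D.
Agent 2 against A: payoffs 0, 7, 9, 12 → best response Z.
Agent 2 against B: payoffs 4, 7, 1, 3 → best response X.
Agent 2 against C: payoffs 10, 9, 2, 11 → best response Z.
Agent 2 against D: payoffs 5, 12, 11, 7 → best response X.
No profile is a mutual best response for all players.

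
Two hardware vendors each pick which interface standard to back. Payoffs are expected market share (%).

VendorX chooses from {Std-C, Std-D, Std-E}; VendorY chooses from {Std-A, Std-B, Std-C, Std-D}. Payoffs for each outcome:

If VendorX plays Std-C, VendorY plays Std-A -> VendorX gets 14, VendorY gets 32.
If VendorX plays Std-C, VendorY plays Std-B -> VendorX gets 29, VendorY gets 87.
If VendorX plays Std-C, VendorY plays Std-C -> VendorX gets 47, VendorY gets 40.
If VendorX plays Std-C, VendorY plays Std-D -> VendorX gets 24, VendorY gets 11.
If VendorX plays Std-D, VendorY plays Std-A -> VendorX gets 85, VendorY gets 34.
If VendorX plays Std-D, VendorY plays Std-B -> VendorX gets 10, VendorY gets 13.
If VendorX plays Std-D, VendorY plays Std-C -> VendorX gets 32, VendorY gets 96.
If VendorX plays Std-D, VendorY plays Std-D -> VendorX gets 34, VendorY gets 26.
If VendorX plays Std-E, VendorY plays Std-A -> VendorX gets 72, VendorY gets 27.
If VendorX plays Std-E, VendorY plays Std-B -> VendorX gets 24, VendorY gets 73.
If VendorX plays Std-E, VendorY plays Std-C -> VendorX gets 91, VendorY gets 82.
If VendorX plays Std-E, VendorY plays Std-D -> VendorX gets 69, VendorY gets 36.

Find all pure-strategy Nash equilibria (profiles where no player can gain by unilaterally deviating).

(Std-C, Std-A): VendorX can switch to Std-D (14 → 85). Not NE.
(Std-C, Std-B): VendorX gets 29, best alternative 24; VendorY gets 87, best alternative 40. No profitable deviation — NE.
(Std-C, Std-C): VendorX can switch to Std-E (47 → 91). Not NE.
(Std-C, Std-D): VendorX can switch to Std-D (24 → 34). Not NE.
(Std-D, Std-A): VendorY can switch to Std-C (34 → 96). Not NE.
(Std-D, Std-B): VendorX can switch to Std-C (10 → 29). Not NE.
(Std-D, Std-C): VendorX can switch to Std-C (32 → 47). Not NE.
(Std-D, Std-D): VendorX can switch to Std-E (34 → 69). Not NE.
(Std-E, Std-A): VendorX can switch to Std-D (72 → 85). Not NE.
(Std-E, Std-B): VendorX can switch to Std-C (24 → 29). Not NE.
(Std-E, Std-C): VendorX gets 91, best alternative 47; VendorY gets 82, best alternative 73. No profitable deviation — NE.
(Std-E, Std-D): VendorY can switch to Std-B (36 → 73). Not NE.

(Std-C, Std-B), (Std-E, Std-C)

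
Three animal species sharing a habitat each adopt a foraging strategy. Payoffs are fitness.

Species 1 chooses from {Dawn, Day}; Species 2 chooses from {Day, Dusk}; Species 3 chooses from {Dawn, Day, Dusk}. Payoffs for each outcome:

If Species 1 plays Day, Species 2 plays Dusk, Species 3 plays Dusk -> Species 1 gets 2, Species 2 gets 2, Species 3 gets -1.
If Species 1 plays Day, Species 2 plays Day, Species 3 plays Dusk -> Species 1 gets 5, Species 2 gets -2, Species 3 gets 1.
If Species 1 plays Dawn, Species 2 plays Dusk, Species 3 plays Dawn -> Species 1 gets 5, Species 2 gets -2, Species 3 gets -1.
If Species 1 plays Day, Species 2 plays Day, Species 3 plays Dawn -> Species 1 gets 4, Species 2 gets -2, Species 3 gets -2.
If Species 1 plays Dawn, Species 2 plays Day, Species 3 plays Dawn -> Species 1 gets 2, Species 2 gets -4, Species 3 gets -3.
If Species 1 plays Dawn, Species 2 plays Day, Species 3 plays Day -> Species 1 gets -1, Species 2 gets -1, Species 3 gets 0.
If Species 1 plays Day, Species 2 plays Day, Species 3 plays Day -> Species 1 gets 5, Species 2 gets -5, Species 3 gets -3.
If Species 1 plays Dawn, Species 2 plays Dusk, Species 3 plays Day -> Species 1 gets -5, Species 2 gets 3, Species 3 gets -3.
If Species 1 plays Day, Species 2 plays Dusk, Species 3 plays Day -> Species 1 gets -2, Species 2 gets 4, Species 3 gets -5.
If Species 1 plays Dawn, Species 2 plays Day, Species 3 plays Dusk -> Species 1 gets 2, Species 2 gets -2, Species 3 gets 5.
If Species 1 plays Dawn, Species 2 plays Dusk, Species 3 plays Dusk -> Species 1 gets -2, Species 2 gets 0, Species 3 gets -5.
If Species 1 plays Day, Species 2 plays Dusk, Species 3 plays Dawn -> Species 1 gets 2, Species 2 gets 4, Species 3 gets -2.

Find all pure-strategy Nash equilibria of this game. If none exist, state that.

The pure Nash equilibria are (Dawn, Dusk, Dawn); (Day, Dusk, Dusk).

Species 1 against (Day, Dawn): payoffs 2, 4 → best response Day.
Species 1 against (Day, Day): payoffs -1, 5 → best response Day.
Species 1 against (Day, Dusk): payoffs 2, 5 → best response Day.
Species 1 against (Dusk, Dawn): payoffs 5, 2 → best response Dawn.
Species 1 against (Dusk, Day): payoffs -5, -2 → best response Day.
Species 1 against (Dusk, Dusk): payoffs -2, 2 → best response Day.
Species 2 against (Dawn, Dawn): payoffs -4, -2 → best response Dusk.
Species 2 against (Dawn, Day): payoffs -1, 3 → best response Dusk.
Species 2 against (Dawn, Dusk): payoffs -2, 0 → best response Dusk.
Species 2 against (Day, Dawn): payoffs -2, 4 → best response Dusk.
Species 2 against (Day, Day): payoffs -5, 4 → best response Dusk.
Species 2 against (Day, Dusk): payoffs -2, 2 → best response Dusk.
Species 3 against (Dawn, Day): payoffs -3, 0, 5 → best response Dusk.
Species 3 against (Dawn, Dusk): payoffs -1, -3, -5 → best response Dawn.
Species 3 against (Day, Day): payoffs -2, -3, 1 → best response Dusk.
Species 3 against (Day, Dusk): payoffs -2, -5, -1 → best response Dusk.
Mutual best responses: (Dawn, Dusk, Dawn); (Day, Dusk, Dusk).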